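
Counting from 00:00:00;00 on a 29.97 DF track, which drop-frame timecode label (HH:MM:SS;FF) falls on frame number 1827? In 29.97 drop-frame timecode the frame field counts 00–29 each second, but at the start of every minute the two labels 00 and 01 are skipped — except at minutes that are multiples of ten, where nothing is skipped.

00:01:00;29

Each 10-minute DF block holds 10 × 60 × 30 − 9 × 2 = 17982 frames. 1827 ÷ 17982 → 0 full blocks, remainder 1827.
Within the partial block the first minute is 1800 frames and each further minute 1798, so 1 further minute boundary passed. Total skipped labels = 18 × 0 + 2 × 1 = 2.
Non-drop label index = 1827 + 2 = 1829; at 30 labels/s that is 00:01:00:29, i.e. DF 00:01:00;29.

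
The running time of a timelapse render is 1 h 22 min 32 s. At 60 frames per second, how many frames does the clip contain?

297120 frames

1 h 22 min 32 s = 4952 s.
Frames = 4952 × 60 = 297120.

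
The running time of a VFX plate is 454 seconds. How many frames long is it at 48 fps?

Frames = 454 × 48 = 21792.

21792 frames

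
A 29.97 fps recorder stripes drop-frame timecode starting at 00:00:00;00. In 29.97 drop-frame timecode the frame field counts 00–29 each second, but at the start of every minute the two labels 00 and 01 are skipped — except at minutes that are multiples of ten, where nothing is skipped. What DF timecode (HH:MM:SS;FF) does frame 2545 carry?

Ten DF minutes hold 17982 frames, so frame 2545 lies in block 0 (frames 0–17981) with 2545 frames into that block.
The block's first minute is 1800 frames and the rest 1798 each; 2545 frames reaches minute 1, so 0 × 18 + 1 × 2 = 2 labels have been skipped so far.
Adding those back, label number 2545 + 2 = 2547 at 30 labels/s is 84 s + 27 f = 0 h 1 min 24 s frame 27, i.e. 00:01:24;27.

00:01:24;27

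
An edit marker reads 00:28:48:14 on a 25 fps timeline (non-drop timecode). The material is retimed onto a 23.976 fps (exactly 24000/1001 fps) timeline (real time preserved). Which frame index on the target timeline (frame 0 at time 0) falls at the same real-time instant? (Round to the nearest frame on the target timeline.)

Source frame index: (0×3600 + 28×60 + 48) × 25 + 14 = 43214.
Real time: 43214 / (25) = 43214/25 s.
Target frame: (43214/25) × (24000/1001) = 41485440/1001 ≈ 41443.996 → 41444.

frame 41444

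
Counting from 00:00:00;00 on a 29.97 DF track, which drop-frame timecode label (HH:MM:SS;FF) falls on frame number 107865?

Each 10-minute DF block holds 10 × 60 × 30 − 9 × 2 = 17982 frames. 107865 ÷ 17982 → 5 full blocks, remainder 17955.
Within the partial block the first minute is 1800 frames and each further minute 1798, so 9 further minute boundaries passed. Total skipped labels = 18 × 5 + 2 × 9 = 108.
Non-drop label index = 107865 + 108 = 107973; at 30 labels/s that is 00:59:59:03, i.e. DF 00:59:59;03.

00:59:59;03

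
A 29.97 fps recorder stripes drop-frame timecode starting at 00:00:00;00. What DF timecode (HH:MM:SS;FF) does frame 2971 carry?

00:01:39;03

Each 10-minute DF block holds 10 × 60 × 30 − 9 × 2 = 17982 frames. 2971 ÷ 17982 → 0 full blocks, remainder 2971.
Within the partial block the first minute is 1800 frames and each further minute 1798, so 1 further minute boundary passed. Total skipped labels = 18 × 0 + 2 × 1 = 2.
Non-drop label index = 2971 + 2 = 2973; at 30 labels/s that is 00:01:39:03, i.e. DF 00:01:39;03.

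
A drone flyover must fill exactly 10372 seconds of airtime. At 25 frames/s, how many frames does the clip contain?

259300 frames

Frames = 10372 × 25 = 259300.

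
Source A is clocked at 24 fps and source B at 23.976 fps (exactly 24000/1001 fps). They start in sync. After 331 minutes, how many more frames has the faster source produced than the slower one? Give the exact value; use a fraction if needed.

476640/1001 frames

331 min = 19860 s.
A emits 24 × 19860 = 476640 frames; B emits 24000/1001 × 19860 = 476640000/1001.
Difference = 476640/1001 frames (≈ 476.1638); B is behind A.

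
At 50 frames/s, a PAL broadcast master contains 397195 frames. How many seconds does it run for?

Running time = 397195 / (50) = 7943.9 s.

7943.9 seconds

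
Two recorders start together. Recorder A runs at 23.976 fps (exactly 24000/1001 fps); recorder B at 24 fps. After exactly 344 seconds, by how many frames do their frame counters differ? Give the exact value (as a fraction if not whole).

A emits 24000/1001 × 344 = 8256000/1001 frames; B emits 24 × 344 = 8256.
Difference = 8256/1001 frames (≈ 8.2478); B is ahead of A.

8256/1001 frames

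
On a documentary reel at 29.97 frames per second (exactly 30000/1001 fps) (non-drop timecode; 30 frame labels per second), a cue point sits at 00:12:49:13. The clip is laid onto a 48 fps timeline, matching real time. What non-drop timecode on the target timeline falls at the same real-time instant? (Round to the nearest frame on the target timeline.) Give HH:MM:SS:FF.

Source frame index: (0×3600 + 12×60 + 49) × 30 + 13 = 23083.
Real time: 23083 / (30000/1001) = 23106083/30000 s.
Target frame: (23106083/30000) × (48) = 23106083/625 ≈ 36969.733 → 36970.
At 48 labels/s: frame 36970 → 00:12:50:10.

00:12:50:10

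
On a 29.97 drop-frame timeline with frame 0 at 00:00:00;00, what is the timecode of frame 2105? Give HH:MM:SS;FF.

00:01:10;07

Ten DF minutes hold 17982 frames, so frame 2105 lies in block 0 (frames 0–17981) with 2105 frames into that block.
The block's first minute is 1800 frames and the rest 1798 each; 2105 frames reaches minute 1, so 0 × 18 + 1 × 2 = 2 labels have been skipped so far.
Adding those back, label number 2105 + 2 = 2107 at 30 labels/s is 70 s + 7 f = 0 h 1 min 10 s frame 7, i.e. 00:01:10;07.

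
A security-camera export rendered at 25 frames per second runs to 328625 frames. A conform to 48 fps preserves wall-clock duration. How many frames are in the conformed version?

Target frames = source frames × (target rate / source rate) = 328625 × (48)/(25) = 328625 × 48/25 = 630960.

630960 frames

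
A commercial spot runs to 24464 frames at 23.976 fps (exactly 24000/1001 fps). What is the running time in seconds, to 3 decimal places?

1020.353 seconds

Running time = 24464 × 1001/24000 = 1530529/1500 s ≈ 1020.353 s.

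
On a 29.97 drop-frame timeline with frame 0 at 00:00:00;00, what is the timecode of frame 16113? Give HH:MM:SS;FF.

Each 10-minute DF block holds 10 × 60 × 30 − 9 × 2 = 17982 frames. 16113 ÷ 17982 → 0 full blocks, remainder 16113.
Within the partial block the first minute is 1800 frames and each further minute 1798, so 8 further minute boundaries passed. Total skipped labels = 18 × 0 + 2 × 8 = 16.
Non-drop label index = 16113 + 16 = 16129; at 30 labels/s that is 00:08:57:19, i.e. DF 00:08:57;19.

00:08:57;19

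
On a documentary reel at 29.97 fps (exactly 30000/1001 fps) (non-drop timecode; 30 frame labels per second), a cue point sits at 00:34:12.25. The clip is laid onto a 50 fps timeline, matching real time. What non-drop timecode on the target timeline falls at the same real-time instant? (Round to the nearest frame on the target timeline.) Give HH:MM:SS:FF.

Source frame index: (0×3600 + 34×60 + 12) × 30 + 25 = 61585.
Real time: 61585 / (30000/1001) = 12329317/6000 s.
Target frame: (12329317/6000) × (50) = 12329317/120 ≈ 102744.308 → 102744.
At 50 labels/s: frame 102744 → 00:34:14:44.

00:34:14:44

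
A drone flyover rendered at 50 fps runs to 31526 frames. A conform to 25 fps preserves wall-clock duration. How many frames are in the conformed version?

15763 frames

Frames at target rate = 31526 × (25) / (50) = 15763.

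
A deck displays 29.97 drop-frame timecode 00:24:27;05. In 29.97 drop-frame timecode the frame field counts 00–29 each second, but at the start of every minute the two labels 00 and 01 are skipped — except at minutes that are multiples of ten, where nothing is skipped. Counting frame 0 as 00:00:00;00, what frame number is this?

43971

As if non-drop at 30 labels/s: (0 × 3600 + 24 × 60 + 27) × 30 + 5 = 44015.
Minute boundaries passed: 24; those not divisible by 10: 24 − 2 = 22; dropped labels = 2 × 22 = 44.
Actual frame index = 44015 − 44 = 43971.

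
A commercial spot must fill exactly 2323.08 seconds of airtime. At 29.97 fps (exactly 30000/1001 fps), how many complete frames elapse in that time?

Frames = 2323.08 × 30000/1001 = 69692400/1001 ≈ 69622.7772.
Complete frames: 69622.

69622 frames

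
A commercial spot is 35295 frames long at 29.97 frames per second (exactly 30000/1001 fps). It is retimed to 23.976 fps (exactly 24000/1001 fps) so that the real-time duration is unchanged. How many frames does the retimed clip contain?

Target frames = source frames × (target rate / source rate) = 35295 × (24000/1001)/(30000/1001) = 35295 × 4/5 = 28236.

28236 frames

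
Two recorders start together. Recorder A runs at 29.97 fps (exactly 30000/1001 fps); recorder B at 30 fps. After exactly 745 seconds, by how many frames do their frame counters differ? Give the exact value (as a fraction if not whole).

22350/1001 frames

A emits 30000/1001 × 745 = 22350000/1001 frames; B emits 30 × 745 = 22350.
Difference = 22350/1001 frames (≈ 22.3277); B is ahead of A.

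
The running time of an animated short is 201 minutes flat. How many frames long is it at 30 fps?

361800 frames

201 min = 12060 s.
Frames = 12060 × 30 = 361800.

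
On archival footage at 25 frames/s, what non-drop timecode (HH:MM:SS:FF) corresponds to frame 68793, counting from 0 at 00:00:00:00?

68793 ÷ 25 = 2751 full seconds, remainder 18 frames.
2751 s = 0 h 45 min 51 s.
Timecode: 00:45:51:18.

00:45:51:18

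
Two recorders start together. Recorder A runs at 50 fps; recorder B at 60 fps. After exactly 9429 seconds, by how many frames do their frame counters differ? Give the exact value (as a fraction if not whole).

A emits 50 × 9429 = 471450 frames; B emits 60 × 9429 = 565740.
Difference = 94290 frames; B is ahead of A.

94290 frames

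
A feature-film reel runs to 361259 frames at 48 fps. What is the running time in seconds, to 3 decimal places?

Running time = 361259 × 1/48 = 361259/48 s ≈ 7526.229 s.

7526.229 seconds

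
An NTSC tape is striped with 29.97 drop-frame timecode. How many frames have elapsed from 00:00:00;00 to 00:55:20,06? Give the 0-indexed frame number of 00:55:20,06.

99506

As if non-drop at 30 labels/s: (0 × 3600 + 55 × 60 + 20) × 30 + 6 = 99606.
Minute boundaries passed: 55; those not divisible by 10: 55 − 5 = 50; dropped labels = 2 × 50 = 100.
Actual frame index = 99606 − 100 = 99506.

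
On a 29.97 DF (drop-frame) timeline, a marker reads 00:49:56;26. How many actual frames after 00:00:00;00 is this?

89816

Complete 10-minute blocks: 4, each 17982 frames → 71928.
Remaining 9 whole minutes in the current block: 1800 + 8 × 1798 = 16184 frames.
Within the current minute: 56 × 30 + 26 − 2 = 1704 (labels ;00/;01 skipped at this minute). Total = 71928 + 16184 + 1704 = 89816.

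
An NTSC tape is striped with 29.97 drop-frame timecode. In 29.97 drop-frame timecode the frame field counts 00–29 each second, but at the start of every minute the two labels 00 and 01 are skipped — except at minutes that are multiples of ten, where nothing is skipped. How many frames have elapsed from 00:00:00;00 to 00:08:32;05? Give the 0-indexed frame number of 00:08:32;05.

As if non-drop at 30 labels/s: (0 × 3600 + 8 × 60 + 32) × 30 + 5 = 15365.
Minute boundaries passed: 8; those not divisible by 10: 8 − 0 = 8; dropped labels = 2 × 8 = 16.
Actual frame index = 15365 − 16 = 15349.

15349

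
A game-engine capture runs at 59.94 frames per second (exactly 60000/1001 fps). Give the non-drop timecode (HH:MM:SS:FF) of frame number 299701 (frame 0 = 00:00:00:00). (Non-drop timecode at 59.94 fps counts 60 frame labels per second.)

299701 ÷ 60 = 4995 full seconds, remainder 1 frame.
4995 s = 1 h 23 min 15 s.
Timecode: 01:23:15:01.

01:23:15:01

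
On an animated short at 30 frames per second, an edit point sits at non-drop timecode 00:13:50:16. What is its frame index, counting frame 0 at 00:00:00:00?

frame 24916

Total seconds to the label: (0 × 3600 + 13 × 60 + 50) = 830.
Frame index = 830 × 30 + 16 = 24916.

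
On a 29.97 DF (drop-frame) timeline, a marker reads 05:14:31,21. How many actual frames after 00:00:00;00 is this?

565585

Complete 10-minute blocks: 31, each 17982 frames → 557442.
Remaining 4 whole minutes in the current block: 1800 + 3 × 1798 = 7194 frames.
Within the current minute: 31 × 30 + 21 − 2 = 949 (labels ;00/;01 skipped at this minute). Total = 557442 + 7194 + 949 = 565585.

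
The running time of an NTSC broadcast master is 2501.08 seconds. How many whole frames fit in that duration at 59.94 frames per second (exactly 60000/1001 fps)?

Frames = 2501.08 × 60000/1001 = 150064800/1001 ≈ 149914.8851.
Complete frames: 149914.

149914 frames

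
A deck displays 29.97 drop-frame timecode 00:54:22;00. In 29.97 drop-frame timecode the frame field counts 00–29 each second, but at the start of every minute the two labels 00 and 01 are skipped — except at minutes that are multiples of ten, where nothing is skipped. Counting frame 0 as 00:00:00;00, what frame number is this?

97762

Complete 10-minute blocks: 5, each 17982 frames → 89910.
Remaining 4 whole minutes in the current block: 1800 + 3 × 1798 = 7194 frames.
Within the current minute: 22 × 30 + 0 − 2 = 658 (labels ;00/;01 skipped at this minute). Total = 89910 + 7194 + 658 = 97762.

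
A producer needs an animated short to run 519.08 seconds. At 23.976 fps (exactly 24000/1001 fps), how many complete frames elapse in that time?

Frames = 519.08 × 24000/1001 = 12457920/1001 ≈ 12445.4745.
Complete frames: 12445.

12445 frames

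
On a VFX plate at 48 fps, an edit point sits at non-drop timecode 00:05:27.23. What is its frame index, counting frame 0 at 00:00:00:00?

frame 15719

Total seconds to the label: (0 × 3600 + 5 × 60 + 27) = 327.
Frame index = 327 × 48 + 23 = 15719.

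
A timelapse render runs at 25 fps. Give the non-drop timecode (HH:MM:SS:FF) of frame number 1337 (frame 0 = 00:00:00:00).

00:00:53:12

1337 ÷ 25 = 53 full seconds, remainder 12 frames.
53 s = 0 h 0 min 53 s.
Timecode: 00:00:53:12.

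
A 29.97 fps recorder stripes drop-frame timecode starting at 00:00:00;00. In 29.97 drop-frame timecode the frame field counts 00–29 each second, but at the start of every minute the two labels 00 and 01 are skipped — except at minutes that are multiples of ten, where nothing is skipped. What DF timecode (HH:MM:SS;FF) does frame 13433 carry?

Ten DF minutes hold 17982 frames, so frame 13433 lies in block 0 (frames 0–17981) with 13433 frames into that block.
The block's first minute is 1800 frames and the rest 1798 each; 13433 frames reaches minute 7, so 0 × 18 + 7 × 2 = 14 labels have been skipped so far.
Adding those back, label number 13433 + 14 = 13447 at 30 labels/s is 448 s + 7 f = 0 h 7 min 28 s frame 7, i.e. 00:07:28;07.

00:07:28;07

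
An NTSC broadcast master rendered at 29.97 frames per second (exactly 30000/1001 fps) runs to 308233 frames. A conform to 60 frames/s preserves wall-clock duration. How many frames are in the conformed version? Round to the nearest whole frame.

Frames at target rate = 308233 × (60) / (30000/1001) = 308541233/500 ≈ 617082.466.
Nearest whole frame: 617082.

617082 frames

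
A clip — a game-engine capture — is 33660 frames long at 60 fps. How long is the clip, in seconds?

Running time = 33660 / (60) = 561 s.

561 seconds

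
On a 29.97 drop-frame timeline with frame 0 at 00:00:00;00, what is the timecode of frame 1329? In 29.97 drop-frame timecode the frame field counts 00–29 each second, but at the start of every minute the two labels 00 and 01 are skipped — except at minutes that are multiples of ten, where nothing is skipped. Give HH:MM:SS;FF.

00:00:44;09

Each 10-minute DF block holds 10 × 60 × 30 − 9 × 2 = 17982 frames. 1329 ÷ 17982 → 0 full blocks, remainder 1329.
Within the partial block the first minute is 1800 frames and each further minute 1798, so 0 further minute boundaries passed. Total skipped labels = 18 × 0 + 2 × 0 = 0.
Non-drop label index = 1329 + 0 = 1329; at 30 labels/s that is 00:00:44:09, i.e. DF 00:00:44;09.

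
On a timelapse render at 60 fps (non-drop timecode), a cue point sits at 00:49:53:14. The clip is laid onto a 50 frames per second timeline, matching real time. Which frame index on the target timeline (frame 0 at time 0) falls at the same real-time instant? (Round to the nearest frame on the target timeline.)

frame 149662

Source frame index: (0×3600 + 49×60 + 53) × 60 + 14 = 179594.
Real time: 179594 / (60) = 89797/30 s.
Target frame: (89797/30) × (50) = 448985/3 ≈ 149661.667 → 149662.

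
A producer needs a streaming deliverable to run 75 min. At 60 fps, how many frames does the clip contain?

270000 frames

75 min = 4500 s.
Frames = 4500 × 60 = 270000.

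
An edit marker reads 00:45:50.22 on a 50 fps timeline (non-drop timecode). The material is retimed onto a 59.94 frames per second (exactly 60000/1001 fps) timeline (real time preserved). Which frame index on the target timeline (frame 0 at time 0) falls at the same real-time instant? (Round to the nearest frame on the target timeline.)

frame 164862

Source frame index: (0×3600 + 45×60 + 50) × 50 + 22 = 137522.
Real time: 137522 / (50) = 68761/25 s.
Target frame: (68761/25) × (60000/1001) = 2143200/13 ≈ 164861.538 → 164862.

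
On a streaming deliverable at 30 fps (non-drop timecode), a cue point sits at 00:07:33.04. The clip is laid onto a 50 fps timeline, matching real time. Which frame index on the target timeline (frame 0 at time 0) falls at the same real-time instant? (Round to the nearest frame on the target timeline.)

frame 22657

Source frame index: (0×3600 + 7×60 + 33) × 30 + 4 = 13594.
Real time: 13594 / (30) = 6797/15 s.
Target frame: (6797/15) × (50) = 67970/3 ≈ 22656.667 → 22657.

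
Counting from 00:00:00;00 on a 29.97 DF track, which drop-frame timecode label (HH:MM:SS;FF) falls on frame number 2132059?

19:45:39;23

Each 10-minute DF block holds 10 × 60 × 30 − 9 × 2 = 17982 frames. 2132059 ÷ 17982 → 118 full blocks, remainder 10183.
Within the partial block the first minute is 1800 frames and each further minute 1798, so 5 further minute boundaries passed. Total skipped labels = 18 × 118 + 2 × 5 = 2134.
Non-drop label index = 2132059 + 2134 = 2134193; at 30 labels/s that is 19:45:39:23, i.e. DF 19:45:39;23.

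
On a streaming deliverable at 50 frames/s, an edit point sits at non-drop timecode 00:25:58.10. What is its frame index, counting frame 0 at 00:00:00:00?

77910

Total seconds to the label: (0 × 3600 + 25 × 60 + 58) = 1558.
Frame index = 1558 × 50 + 10 = 77910.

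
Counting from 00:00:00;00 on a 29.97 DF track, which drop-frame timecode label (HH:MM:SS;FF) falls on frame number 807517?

07:29:04;07

Each 10-minute DF block holds 10 × 60 × 30 − 9 × 2 = 17982 frames. 807517 ÷ 17982 → 44 full blocks, remainder 16309.
Within the partial block the first minute is 1800 frames and each further minute 1798, so 9 further minute boundaries passed. Total skipped labels = 18 × 44 + 2 × 9 = 810.
Non-drop label index = 807517 + 810 = 808327; at 30 labels/s that is 07:29:04:07, i.e. DF 07:29:04;07.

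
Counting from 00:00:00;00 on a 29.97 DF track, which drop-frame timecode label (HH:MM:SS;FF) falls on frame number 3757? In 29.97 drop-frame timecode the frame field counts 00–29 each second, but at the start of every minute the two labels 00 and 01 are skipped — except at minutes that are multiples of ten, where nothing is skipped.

Each 10-minute DF block holds 10 × 60 × 30 − 9 × 2 = 17982 frames. 3757 ÷ 17982 → 0 full blocks, remainder 3757.
Within the partial block the first minute is 1800 frames and each further minute 1798, so 2 further minute boundaries passed. Total skipped labels = 18 × 0 + 2 × 2 = 4.
Non-drop label index = 3757 + 4 = 3761; at 30 labels/s that is 00:02:05:11, i.e. DF 00:02:05;11.

00:02:05;11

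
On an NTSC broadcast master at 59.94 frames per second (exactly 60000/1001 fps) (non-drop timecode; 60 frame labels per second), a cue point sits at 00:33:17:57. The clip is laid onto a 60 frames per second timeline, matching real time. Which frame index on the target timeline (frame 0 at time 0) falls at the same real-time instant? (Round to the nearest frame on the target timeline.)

Source frame index: (0×3600 + 33×60 + 17) × 60 + 57 = 119877.
Real time: 119877 / (60000/1001) = 39998959/20000 s.
Target frame: (39998959/20000) × (60) = 119996877/1000 ≈ 119996.877 → 119997.

frame 119997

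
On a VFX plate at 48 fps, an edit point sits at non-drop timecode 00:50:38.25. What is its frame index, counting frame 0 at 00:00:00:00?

Total seconds to the label: (0 × 3600 + 50 × 60 + 38) = 3038.
Frame index = 3038 × 48 + 25 = 145849.

145849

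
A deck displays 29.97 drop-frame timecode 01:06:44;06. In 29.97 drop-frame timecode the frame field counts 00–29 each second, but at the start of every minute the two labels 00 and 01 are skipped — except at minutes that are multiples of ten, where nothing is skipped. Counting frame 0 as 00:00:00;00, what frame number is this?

As if non-drop at 30 labels/s: (1 × 3600 + 6 × 60 + 44) × 30 + 6 = 120126.
Minute boundaries passed: 66; those not divisible by 10: 66 − 6 = 60; dropped labels = 2 × 60 = 120.
Actual frame index = 120126 − 120 = 120006.

120006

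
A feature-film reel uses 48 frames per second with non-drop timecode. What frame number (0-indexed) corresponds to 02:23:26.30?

413118

Total seconds to the label: (2 × 3600 + 23 × 60 + 26) = 8606.
Frame index = 8606 × 48 + 30 = 413118.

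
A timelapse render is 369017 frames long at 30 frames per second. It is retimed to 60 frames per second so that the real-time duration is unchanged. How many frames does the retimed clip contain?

738034 frames

Target frames = source frames × (target rate / source rate) = 369017 × (60)/(30) = 369017 × 2 = 738034.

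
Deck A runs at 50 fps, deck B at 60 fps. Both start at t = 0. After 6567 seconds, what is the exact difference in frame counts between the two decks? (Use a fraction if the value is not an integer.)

65670 frames

A emits 50 × 6567 = 328350 frames; B emits 60 × 6567 = 394020.
Difference = 65670 frames; B is ahead of A.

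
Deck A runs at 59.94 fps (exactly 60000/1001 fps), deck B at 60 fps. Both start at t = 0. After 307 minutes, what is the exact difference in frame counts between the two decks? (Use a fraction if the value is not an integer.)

1105200/1001 frames

307 min = 18420 s.
A emits 60000/1001 × 18420 = 1105200000/1001 frames; B emits 60 × 18420 = 1105200.
Difference = 1105200/1001 frames (≈ 1104.0959); B is ahead of A.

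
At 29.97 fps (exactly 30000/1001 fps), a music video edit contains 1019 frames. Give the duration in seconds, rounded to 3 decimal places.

Running time = 1019 × 1001/30000 = 1020019/30000 s ≈ 34.001 s.

34.001 seconds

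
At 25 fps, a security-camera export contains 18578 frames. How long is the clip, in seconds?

Running time = 18578 / (25) = 743.12 s.

743.12 seconds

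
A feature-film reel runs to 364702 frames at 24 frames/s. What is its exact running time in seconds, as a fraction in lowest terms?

Running time = 364702 ÷ (24) = 364702 × 1/24 = 182351/12 s.

182351/12 seconds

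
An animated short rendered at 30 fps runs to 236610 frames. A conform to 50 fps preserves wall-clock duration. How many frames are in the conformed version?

Target frames = source frames × (target rate / source rate) = 236610 × (50)/(30) = 236610 × 5/3 = 394350.

394350 frames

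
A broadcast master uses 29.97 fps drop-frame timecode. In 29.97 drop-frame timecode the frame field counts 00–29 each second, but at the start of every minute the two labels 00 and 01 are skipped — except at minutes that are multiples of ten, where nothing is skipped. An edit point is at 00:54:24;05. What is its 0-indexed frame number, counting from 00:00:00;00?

As if non-drop at 30 labels/s: (0 × 3600 + 54 × 60 + 24) × 30 + 5 = 97925.
Minute boundaries passed: 54; those not divisible by 10: 54 − 5 = 49; dropped labels = 2 × 49 = 98.
Actual frame index = 97925 − 98 = 97827.

97827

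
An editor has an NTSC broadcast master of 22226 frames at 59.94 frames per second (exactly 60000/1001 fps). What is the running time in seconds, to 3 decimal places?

370.804 seconds

Running time = 22226 × 1001/60000 = 11124113/30000 s ≈ 370.804 s.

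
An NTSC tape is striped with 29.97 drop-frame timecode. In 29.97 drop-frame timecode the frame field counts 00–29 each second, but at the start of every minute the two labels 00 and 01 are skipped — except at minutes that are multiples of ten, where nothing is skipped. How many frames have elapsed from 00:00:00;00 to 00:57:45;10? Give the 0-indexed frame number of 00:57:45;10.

103856

Complete 10-minute blocks: 5, each 17982 frames → 89910.
Remaining 7 whole minutes in the current block: 1800 + 6 × 1798 = 12588 frames.
Within the current minute: 45 × 30 + 10 − 2 = 1358 (labels ;00/;01 skipped at this minute). Total = 89910 + 12588 + 1358 = 103856.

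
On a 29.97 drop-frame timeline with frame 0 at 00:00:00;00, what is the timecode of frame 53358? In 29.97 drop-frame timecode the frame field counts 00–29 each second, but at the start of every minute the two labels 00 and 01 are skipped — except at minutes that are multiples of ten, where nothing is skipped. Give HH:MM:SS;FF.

Each 10-minute DF block holds 10 × 60 × 30 − 9 × 2 = 17982 frames. 53358 ÷ 17982 → 2 full blocks, remainder 17394.
Within the partial block the first minute is 1800 frames and each further minute 1798, so 9 further minute boundaries passed. Total skipped labels = 18 × 2 + 2 × 9 = 54.
Non-drop label index = 53358 + 54 = 53412; at 30 labels/s that is 00:29:40:12, i.e. DF 00:29:40;12.

00:29:40;12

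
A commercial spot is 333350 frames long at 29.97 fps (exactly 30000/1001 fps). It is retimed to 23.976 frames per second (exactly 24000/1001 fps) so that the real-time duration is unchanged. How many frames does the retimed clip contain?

Target frames = source frames × (target rate / source rate) = 333350 × (24000/1001)/(30000/1001) = 333350 × 4/5 = 266680.

266680 frames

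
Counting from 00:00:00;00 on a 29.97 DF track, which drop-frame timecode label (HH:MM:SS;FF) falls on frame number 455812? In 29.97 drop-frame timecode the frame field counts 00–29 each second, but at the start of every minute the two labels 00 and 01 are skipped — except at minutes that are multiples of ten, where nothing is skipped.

Ten DF minutes hold 17982 frames, so frame 455812 lies in block 25 (frames 449550–467531) with 6262 frames into that block.
The block's first minute is 1800 frames and the rest 1798 each; 6262 frames reaches minute 3, so 25 × 18 + 3 × 2 = 456 labels have been skipped so far.
Adding those back, label number 455812 + 456 = 456268 at 30 labels/s is 15208 s + 28 f = 4 h 13 min 28 s frame 28, i.e. 04:13:28;28.

04:13:28;28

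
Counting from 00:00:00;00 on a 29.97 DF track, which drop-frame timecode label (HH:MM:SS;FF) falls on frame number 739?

Each 10-minute DF block holds 10 × 60 × 30 − 9 × 2 = 17982 frames. 739 ÷ 17982 → 0 full blocks, remainder 739.
Within the partial block the first minute is 1800 frames and each further minute 1798, so 0 further minute boundaries passed. Total skipped labels = 18 × 0 + 2 × 0 = 0.
Non-drop label index = 739 + 0 = 739; at 30 labels/s that is 00:00:24:19, i.e. DF 00:00:24;19.

00:00:24;19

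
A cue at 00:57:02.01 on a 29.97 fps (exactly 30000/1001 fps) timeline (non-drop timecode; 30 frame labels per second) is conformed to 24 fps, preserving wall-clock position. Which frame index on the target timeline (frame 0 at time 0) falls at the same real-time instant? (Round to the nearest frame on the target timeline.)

frame 82211

Source frame index: (0×3600 + 57×60 + 2) × 30 + 1 = 102661.
Real time: 102661 / (30000/1001) = 102763661/30000 s.
Target frame: (102763661/30000) × (24) = 102763661/1250 ≈ 82210.929 → 82211.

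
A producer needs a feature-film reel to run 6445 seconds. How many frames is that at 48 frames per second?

Frames = 6445 × 48 = 309360.

309360 frames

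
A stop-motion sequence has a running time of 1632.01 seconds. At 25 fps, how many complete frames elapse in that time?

Frames = 1632.01 × 25 = 163201/4 ≈ 40800.2500.
Complete frames: 40800.

40800 frames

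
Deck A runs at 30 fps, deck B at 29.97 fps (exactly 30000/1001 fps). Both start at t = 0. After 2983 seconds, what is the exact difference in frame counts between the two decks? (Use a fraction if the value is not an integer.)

89490/1001 frames

A emits 30 × 2983 = 89490 frames; B emits 30000/1001 × 2983 = 89490000/1001.
Difference = 89490/1001 frames (≈ 89.4006); B is behind A.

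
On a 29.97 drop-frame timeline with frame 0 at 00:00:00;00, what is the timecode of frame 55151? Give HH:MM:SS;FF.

Ten DF minutes hold 17982 frames, so frame 55151 lies in block 3 (frames 53946–71927) with 1205 frames into that block.
The block's first minute is 1800 frames and the rest 1798 each; 1205 frames reaches minute 0, so 3 × 18 + 0 × 2 = 54 labels have been skipped so far.
Adding those back, label number 55151 + 54 = 55205 at 30 labels/s is 1840 s + 5 f = 0 h 30 min 40 s frame 5, i.e. 00:30:40;05.

00:30:40;05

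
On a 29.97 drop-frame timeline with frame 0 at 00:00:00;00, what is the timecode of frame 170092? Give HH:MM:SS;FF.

01:34:35;12

Ten DF minutes hold 17982 frames, so frame 170092 lies in block 9 (frames 161838–179819) with 8254 frames into that block.
The block's first minute is 1800 frames and the rest 1798 each; 8254 frames reaches minute 4, so 9 × 18 + 4 × 2 = 170 labels have been skipped so far.
Adding those back, label number 170092 + 170 = 170262 at 30 labels/s is 5675 s + 12 f = 1 h 34 min 35 s frame 12, i.e. 01:34:35;12.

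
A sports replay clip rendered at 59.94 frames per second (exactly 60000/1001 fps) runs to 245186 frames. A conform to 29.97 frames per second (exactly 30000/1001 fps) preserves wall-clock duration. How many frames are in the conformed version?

122593 frames

Frames at target rate = 245186 × (30000/1001) / (60000/1001) = 122593.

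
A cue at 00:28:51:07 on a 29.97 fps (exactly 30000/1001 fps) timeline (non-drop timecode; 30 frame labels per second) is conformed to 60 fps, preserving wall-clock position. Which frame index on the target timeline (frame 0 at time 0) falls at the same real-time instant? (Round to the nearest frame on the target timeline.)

Source frame index: (0×3600 + 28×60 + 51) × 30 + 7 = 51937.
Real time: 51937 / (30000/1001) = 51988937/30000 s.
Target frame: (51988937/30000) × (60) = 51988937/500 ≈ 103977.874 → 103978.

frame 103978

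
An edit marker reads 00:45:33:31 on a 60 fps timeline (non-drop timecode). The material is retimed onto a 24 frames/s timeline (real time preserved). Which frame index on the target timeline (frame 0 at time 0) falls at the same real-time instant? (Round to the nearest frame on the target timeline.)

frame 65604

Source frame index: (0×3600 + 45×60 + 33) × 60 + 31 = 164011.
Real time: 164011 / (60) = 164011/60 s.
Target frame: (164011/60) × (24) = 328022/5 ≈ 65604.400 → 65604.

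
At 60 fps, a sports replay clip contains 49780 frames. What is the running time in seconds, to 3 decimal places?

Running time = 49780 × 1/60 = 2489/3 s ≈ 829.667 s.

829.667 seconds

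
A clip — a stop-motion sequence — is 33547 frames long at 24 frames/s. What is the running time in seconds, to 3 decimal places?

Running time = 33547 × 1/24 = 33547/24 s ≈ 1397.792 s.

1397.792 seconds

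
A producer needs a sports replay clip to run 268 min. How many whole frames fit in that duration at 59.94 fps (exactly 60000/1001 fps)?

963836 frames

268 min = 16080 s.
Frames = 16080 × 60000/1001 = 964800000/1001 ≈ 963836.1638.
Complete frames: 963836.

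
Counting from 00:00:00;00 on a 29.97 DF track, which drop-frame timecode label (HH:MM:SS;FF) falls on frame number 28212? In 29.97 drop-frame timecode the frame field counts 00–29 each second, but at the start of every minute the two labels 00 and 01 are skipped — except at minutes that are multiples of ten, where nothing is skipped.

Each 10-minute DF block holds 10 × 60 × 30 − 9 × 2 = 17982 frames. 28212 ÷ 17982 → 1 full block, remainder 10230.
Within the partial block the first minute is 1800 frames and each further minute 1798, so 5 further minute boundaries passed. Total skipped labels = 18 × 1 + 2 × 5 = 28.
Non-drop label index = 28212 + 28 = 28240; at 30 labels/s that is 00:15:41:10, i.e. DF 00:15:41;10.

00:15:41;10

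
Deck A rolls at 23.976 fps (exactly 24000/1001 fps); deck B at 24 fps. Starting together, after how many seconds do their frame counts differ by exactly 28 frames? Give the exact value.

The gap grows by |24 − 24000/1001| = 24/1001 frames per second.
Time for a 28-frame gap: 28 ÷ (24/1001) = 7007/6 s.

7007/6 seconds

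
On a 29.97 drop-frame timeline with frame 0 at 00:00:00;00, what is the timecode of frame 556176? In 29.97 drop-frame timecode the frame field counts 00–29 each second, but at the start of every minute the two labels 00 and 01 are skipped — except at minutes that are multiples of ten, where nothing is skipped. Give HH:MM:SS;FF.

Ten DF minutes hold 17982 frames, so frame 556176 lies in block 30 (frames 539460–557441) with 16716 frames into that block.
The block's first minute is 1800 frames and the rest 1798 each; 16716 frames reaches minute 9, so 30 × 18 + 9 × 2 = 558 labels have been skipped so far.
Adding those back, label number 556176 + 558 = 556734 at 30 labels/s is 18557 s + 24 f = 5 h 9 min 17 s frame 24, i.e. 05:09:17;24.

05:09:17;24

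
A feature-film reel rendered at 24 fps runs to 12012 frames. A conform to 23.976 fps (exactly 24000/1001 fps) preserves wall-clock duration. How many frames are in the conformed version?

12000 frames

Target frames = source frames × (target rate / source rate) = 12012 × (24000/1001)/(24) = 12012 × 1000/1001 = 12000.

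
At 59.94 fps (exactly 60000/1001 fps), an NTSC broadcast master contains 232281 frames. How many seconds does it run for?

3875.22135 seconds

Running time = 232281 / (60000/1001) = 3875.22135 s.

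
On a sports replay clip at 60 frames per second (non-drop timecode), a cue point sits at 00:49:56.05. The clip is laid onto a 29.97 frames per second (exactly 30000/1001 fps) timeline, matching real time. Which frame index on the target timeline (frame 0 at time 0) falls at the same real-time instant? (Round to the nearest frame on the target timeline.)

Source frame index: (0×3600 + 49×60 + 56) × 60 + 5 = 179765.
Real time: 179765 / (60) = 35953/12 s.
Target frame: (35953/12) × (30000/1001) = 89882500/1001 ≈ 89792.707 → 89793.

frame 89793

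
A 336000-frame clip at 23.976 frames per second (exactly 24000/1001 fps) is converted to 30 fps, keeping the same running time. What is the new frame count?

Target frames = source frames × (target rate / source rate) = 336000 × (30)/(24000/1001) = 336000 × 1001/800 = 420420.

420420 frames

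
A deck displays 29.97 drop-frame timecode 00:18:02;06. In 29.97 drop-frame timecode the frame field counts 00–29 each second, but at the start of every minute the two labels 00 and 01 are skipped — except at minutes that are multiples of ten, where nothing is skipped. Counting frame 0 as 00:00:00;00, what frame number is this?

32432

Complete 10-minute blocks: 1, each 17982 frames → 17982.
Remaining 8 whole minutes in the current block: 1800 + 7 × 1798 = 14386 frames.
Within the current minute: 2 × 30 + 6 − 2 = 64 (labels ;00/;01 skipped at this minute). Total = 17982 + 14386 + 64 = 32432.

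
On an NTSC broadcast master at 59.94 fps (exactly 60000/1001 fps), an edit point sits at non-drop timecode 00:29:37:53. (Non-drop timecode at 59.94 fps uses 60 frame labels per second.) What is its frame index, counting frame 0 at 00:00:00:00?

Total seconds to the label: (0 × 3600 + 29 × 60 + 37) = 1777.
Frame index = 1777 × 60 + 53 = 106673.

frame 106673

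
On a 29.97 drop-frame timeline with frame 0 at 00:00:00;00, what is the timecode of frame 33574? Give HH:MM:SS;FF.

Each 10-minute DF block holds 10 × 60 × 30 − 9 × 2 = 17982 frames. 33574 ÷ 17982 → 1 full block, remainder 15592.
Within the partial block the first minute is 1800 frames and each further minute 1798, so 8 further minute boundaries passed. Total skipped labels = 18 × 1 + 2 × 8 = 34.
Non-drop label index = 33574 + 34 = 33608; at 30 labels/s that is 00:18:40:08, i.e. DF 00:18:40;08.

00:18:40;08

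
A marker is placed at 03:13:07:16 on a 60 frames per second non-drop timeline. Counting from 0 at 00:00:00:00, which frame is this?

Total seconds to the label: (3 × 3600 + 13 × 60 + 7) = 11587.
Frame index = 11587 × 60 + 16 = 695236.

frame 695236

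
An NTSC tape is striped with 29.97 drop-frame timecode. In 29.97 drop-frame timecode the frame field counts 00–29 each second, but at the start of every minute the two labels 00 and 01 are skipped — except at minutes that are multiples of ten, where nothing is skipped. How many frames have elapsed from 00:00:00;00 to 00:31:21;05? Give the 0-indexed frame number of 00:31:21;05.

56379

As if non-drop at 30 labels/s: (0 × 3600 + 31 × 60 + 21) × 30 + 5 = 56435.
Minute boundaries passed: 31; those not divisible by 10: 31 − 3 = 28; dropped labels = 2 × 28 = 56.
Actual frame index = 56435 − 56 = 56379.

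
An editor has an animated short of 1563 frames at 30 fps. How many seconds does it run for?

52.1 seconds

Running time = 1563 / (30) = 52.1 s.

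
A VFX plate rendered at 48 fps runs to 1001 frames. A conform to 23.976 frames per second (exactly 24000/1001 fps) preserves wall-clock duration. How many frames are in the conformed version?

500 frames

Target frames = source frames × (target rate / source rate) = 1001 × (24000/1001)/(48) = 1001 × 500/1001 = 500.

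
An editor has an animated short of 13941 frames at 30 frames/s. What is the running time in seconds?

Running time = 13941 / (30) = 464.7 s.

464.7 seconds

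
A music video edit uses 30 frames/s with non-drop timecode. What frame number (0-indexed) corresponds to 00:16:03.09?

28899

Total seconds to the label: (0 × 3600 + 16 × 60 + 3) = 963.
Frame index = 963 × 30 + 9 = 28899.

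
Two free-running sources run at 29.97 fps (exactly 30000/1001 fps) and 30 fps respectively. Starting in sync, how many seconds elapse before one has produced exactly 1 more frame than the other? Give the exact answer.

1001/30 seconds

The gap grows by |30 − 30000/1001| = 30/1001 frames per second.
Time for a 1-frame gap: 1 ÷ (30/1001) = 1001/30 s.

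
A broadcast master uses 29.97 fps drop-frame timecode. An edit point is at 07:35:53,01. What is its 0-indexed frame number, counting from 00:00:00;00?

As if non-drop at 30 labels/s: (7 × 3600 + 35 × 60 + 53) × 30 + 1 = 820591.
Minute boundaries passed: 455; those not divisible by 10: 455 − 45 = 410; dropped labels = 2 × 410 = 820.
Actual frame index = 820591 − 820 = 819771.

819771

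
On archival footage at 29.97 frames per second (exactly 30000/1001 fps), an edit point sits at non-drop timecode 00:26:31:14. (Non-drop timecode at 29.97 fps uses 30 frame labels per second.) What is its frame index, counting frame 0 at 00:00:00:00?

Total seconds to the label: (0 × 3600 + 26 × 60 + 31) = 1591.
Frame index = 1591 × 30 + 14 = 47744.

47744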